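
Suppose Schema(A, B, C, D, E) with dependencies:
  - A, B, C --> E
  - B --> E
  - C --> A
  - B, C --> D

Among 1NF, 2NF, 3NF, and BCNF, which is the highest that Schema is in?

Candidate key: {B, C}. Prime attributes: {B, C}.
B --> E breaks BCNF: {B}⁺ = {B, E}, so {B} is not a superkey.
B --> E has non-prime {E} on the right and a non-superkey on the left, so 3NF fails.
The proper key subset {B} of {B, C} determines non-prime {E}, so the relation is not even in 2NF.

1NF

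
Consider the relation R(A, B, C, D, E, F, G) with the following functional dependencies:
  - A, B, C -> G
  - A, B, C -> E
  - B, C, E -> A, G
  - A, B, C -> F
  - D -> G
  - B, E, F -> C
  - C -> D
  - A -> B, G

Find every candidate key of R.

{A, C}, {A, E, F}, {B, C, E}, {B, E, F}

{A, C} is a candidate key since {A, C}⁺ = {A, B, C, D, E, F, G} covers every attribute.
{A, E, F} is a candidate key since {A, E, F}⁺ = {A, B, C, D, E, F, G} covers every attribute.
{B, C, E} is a candidate key since {B, C, E}⁺ = {A, B, C, D, E, F, G} covers every attribute.
{B, E, F} is a candidate key since {B, E, F}⁺ = {A, B, C, D, E, F, G} covers every attribute.
These are minimal and exhaustive — every other superkey contains one of them.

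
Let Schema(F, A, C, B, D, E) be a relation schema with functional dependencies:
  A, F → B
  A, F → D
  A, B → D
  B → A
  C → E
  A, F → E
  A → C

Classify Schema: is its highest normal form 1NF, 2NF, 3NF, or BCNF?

Candidate keys: {A, F}, {B, F}. Prime attributes: {A, B, F}.
For A, B → D we have {A, B}⁺ = {A, B, C, D, E}; {A, B} is not a superkey, so BCNF fails.
Because {D} is non-prime and the left side of A, B → D is not a superkey, the relation is not in 3NF.
{A} is a proper subset of the key {A, F}, and {A}⁺ contains the non-prime attributes {C, E} — a partial dependency, so 2NF is violated.

1NF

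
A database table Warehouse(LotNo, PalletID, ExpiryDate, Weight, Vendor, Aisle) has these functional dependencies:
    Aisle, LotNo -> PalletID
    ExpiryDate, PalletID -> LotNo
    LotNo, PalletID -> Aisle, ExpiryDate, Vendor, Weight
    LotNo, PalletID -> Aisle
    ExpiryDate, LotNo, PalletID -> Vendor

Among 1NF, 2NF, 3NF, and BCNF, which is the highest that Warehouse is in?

BCNF

Candidate keys: {Aisle, LotNo}, {ExpiryDate, PalletID}, {LotNo, PalletID}. Prime attributes: {Aisle, ExpiryDate, LotNo, PalletID}.
The left-hand side of every FD is a superkey, so BCNF is satisfied.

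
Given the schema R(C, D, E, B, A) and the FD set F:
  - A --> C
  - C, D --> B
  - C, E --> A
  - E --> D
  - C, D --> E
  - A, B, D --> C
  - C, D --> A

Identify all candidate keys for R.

{A, D}, {A, E}, {C, D}, {C, E}

{A, D}⁺ = {A, B, C, D, E} — all of the relation — so {A, D} is a candidate key.
{A, E}⁺ = {A, B, C, D, E} — all of the relation — so {A, E} is a candidate key.
{C, D}⁺ = {A, B, C, D, E} — all of the relation — so {C, D} is a candidate key.
{C, E}⁺ = {A, B, C, D, E} — all of the relation — so {C, E} is a candidate key.
No proper subset of any of these is a key, and no other minimal superkey exists.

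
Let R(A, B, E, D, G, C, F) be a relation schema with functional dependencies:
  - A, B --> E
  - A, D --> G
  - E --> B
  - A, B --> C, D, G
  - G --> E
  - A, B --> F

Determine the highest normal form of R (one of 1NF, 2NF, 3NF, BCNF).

3NF

Candidate keys: {A, B}, {A, D}, {A, E}, {A, G}. Prime attributes: {A, B, D, E, G}.
E --> B breaks BCNF: {E}⁺ = {B, E}, so {E} is not a superkey.
Its right-hand attributes {B} are all prime, as are those of every other non-superkey FD — the relation is in 3NF.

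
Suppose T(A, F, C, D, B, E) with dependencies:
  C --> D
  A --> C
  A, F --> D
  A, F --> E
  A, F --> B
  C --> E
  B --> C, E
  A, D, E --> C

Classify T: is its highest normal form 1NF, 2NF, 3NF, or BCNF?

1NF

Candidate key: {A, F}. Prime attributes: {A, F}.
C --> D breaks BCNF: {C}⁺ = {C, D, E}, so {C} is not a superkey.
C --> D has non-prime {D} on the right and a non-superkey on the left, so 3NF fails.
The proper key subset {A} of {A, F} determines non-prime {C, D, E}, so the relation is not even in 2NF.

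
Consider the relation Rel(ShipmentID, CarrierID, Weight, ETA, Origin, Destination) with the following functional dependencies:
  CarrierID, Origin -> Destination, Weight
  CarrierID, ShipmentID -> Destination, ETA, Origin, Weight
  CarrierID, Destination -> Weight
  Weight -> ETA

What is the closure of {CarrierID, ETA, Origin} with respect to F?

Start with {CarrierID, ETA, Origin}.
CarrierID, Origin -> Destination, Weight applies; add {Destination, Weight} → now {CarrierID, Destination, ETA, Origin, Weight}.
No further FD applies.

{CarrierID, Destination, ETA, Origin, Weight}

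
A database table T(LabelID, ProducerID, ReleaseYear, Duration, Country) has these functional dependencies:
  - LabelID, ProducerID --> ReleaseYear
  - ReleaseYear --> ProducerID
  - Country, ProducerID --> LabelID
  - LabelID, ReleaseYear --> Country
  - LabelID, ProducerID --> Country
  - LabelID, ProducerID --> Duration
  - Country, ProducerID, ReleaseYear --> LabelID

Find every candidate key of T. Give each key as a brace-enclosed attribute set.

{Country, ProducerID}, {Country, ReleaseYear}, {LabelID, ProducerID}, {LabelID, ReleaseYear}

Closure of {Country, ProducerID} is {Country, Duration, LabelID, ProducerID, ReleaseYear}, the whole schema; {Country, ProducerID} is a candidate key.
Closure of {Country, ReleaseYear} is {Country, Duration, LabelID, ProducerID, ReleaseYear}, the whole schema; {Country, ReleaseYear} is a candidate key.
Closure of {LabelID, ProducerID} is {Country, Duration, LabelID, ProducerID, ReleaseYear}, the whole schema; {LabelID, ProducerID} is a candidate key.
Closure of {LabelID, ReleaseYear} is {Country, Duration, LabelID, ProducerID, ReleaseYear}, the whole schema; {LabelID, ReleaseYear} is a candidate key.
Any other superkey properly contains one of these, so there are no further candidate keys.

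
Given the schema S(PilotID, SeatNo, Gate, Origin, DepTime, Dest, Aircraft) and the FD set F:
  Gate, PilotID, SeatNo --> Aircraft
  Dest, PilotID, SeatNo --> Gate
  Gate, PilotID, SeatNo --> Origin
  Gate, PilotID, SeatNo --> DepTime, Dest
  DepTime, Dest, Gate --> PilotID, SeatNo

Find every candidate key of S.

{DepTime, Dest, Gate} is a candidate key since {DepTime, Dest, Gate}⁺ = {Aircraft, DepTime, Dest, Gate, Origin, PilotID, SeatNo} covers every attribute.
{Dest, PilotID, SeatNo} is a candidate key since {Dest, PilotID, SeatNo}⁺ = {Aircraft, DepTime, Dest, Gate, Origin, PilotID, SeatNo} covers every attribute.
{Gate, PilotID, SeatNo} is a candidate key since {Gate, PilotID, SeatNo}⁺ = {Aircraft, DepTime, Dest, Gate, Origin, PilotID, SeatNo} covers every attribute.
These are minimal and exhaustive — every other superkey contains one of them.

{DepTime, Dest, Gate}, {Dest, PilotID, SeatNo}, {Gate, PilotID, SeatNo}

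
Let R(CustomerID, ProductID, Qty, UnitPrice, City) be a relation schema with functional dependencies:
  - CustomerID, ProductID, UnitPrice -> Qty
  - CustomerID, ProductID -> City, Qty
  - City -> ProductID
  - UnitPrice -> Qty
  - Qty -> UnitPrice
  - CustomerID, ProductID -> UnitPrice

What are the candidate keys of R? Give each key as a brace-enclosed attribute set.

{CustomerID} never appears on the right of any FD, so every key must include it.
Closure of {City, CustomerID} is {City, CustomerID, ProductID, Qty, UnitPrice}, the whole schema; {City, CustomerID} is a candidate key.
Closure of {CustomerID, ProductID} is {City, CustomerID, ProductID, Qty, UnitPrice}, the whole schema; {CustomerID, ProductID} is a candidate key.
No proper subset of any of these is a key, and no other minimal superkey exists.

{City, CustomerID}, {CustomerID, ProductID}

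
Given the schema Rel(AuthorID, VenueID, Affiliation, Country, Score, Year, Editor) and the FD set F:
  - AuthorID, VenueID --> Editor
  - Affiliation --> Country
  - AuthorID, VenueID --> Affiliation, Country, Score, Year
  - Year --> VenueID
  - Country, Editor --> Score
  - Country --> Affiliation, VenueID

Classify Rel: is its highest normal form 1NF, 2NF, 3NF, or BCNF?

Candidate keys: {Affiliation, AuthorID}, {AuthorID, Country}, {AuthorID, VenueID}, {AuthorID, Year}. Prime attributes: {Affiliation, AuthorID, Country, VenueID, Year}.
For Affiliation --> Country we have {Affiliation}⁺ = {Affiliation, Country, VenueID}; {Affiliation} is not a superkey, so BCNF fails.
Country, Editor --> Score determines the non-prime attribute {Score} from a non-superkey — 3NF is violated.
Checking every proper subset of each key, none determines a non-prime attribute — 2NF is satisfied.

2NF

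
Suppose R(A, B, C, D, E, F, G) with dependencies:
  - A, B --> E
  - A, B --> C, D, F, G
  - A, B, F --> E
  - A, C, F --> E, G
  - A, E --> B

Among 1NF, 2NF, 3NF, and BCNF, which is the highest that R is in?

BCNF

Candidate keys: {A, B}, {A, C, F}, {A, E}. Prime attributes: {A, B, C, E, F}.
Each dependency's left side is a superkey — BCNF holds.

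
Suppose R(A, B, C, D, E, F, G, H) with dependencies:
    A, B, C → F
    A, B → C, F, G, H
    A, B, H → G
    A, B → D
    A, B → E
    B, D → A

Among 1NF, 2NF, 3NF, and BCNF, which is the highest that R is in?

BCNF

Candidate keys: {A, B}, {B, D}. Prime attributes: {A, B, D}.
The left-hand side of every FD is a superkey, so BCNF is satisfied.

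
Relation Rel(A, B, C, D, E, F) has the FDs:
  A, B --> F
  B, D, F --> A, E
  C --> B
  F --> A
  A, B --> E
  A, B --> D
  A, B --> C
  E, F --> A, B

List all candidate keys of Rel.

{A, B}, {A, C}, {B, F}, {C, F}, {E, F}

{A, B} is a candidate key since {A, B}⁺ = {A, B, C, D, E, F} covers every attribute.
{A, C} is a candidate key since {A, C}⁺ = {A, B, C, D, E, F} covers every attribute.
{B, F} is a candidate key since {B, F}⁺ = {A, B, C, D, E, F} covers every attribute.
{C, F} is a candidate key since {C, F}⁺ = {A, B, C, D, E, F} covers every attribute.
{E, F} is a candidate key since {E, F}⁺ = {A, B, C, D, E, F} covers every attribute.
No proper subset of any of these is a key, and no other minimal superkey exists.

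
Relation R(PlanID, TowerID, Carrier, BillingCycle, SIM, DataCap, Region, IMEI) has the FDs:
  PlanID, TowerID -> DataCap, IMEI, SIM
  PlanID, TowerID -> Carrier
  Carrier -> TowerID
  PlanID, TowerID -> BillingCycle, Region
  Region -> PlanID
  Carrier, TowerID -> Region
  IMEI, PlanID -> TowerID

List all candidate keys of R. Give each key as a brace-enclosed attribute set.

{Carrier}⁺ = {BillingCycle, Carrier, DataCap, IMEI, PlanID, Region, SIM, TowerID}, which is every attribute, so {Carrier} is a candidate key.
{IMEI, PlanID}⁺ = {BillingCycle, Carrier, DataCap, IMEI, PlanID, Region, SIM, TowerID}, which is every attribute, so {IMEI, PlanID} is a candidate key.
{IMEI, Region}⁺ = {BillingCycle, Carrier, DataCap, IMEI, PlanID, Region, SIM, TowerID}, which is every attribute, so {IMEI, Region} is a candidate key.
{PlanID, TowerID}⁺ = {BillingCycle, Carrier, DataCap, IMEI, PlanID, Region, SIM, TowerID}, which is every attribute, so {PlanID, TowerID} is a candidate key.
{Region, TowerID}⁺ = {BillingCycle, Carrier, DataCap, IMEI, PlanID, Region, SIM, TowerID}, which is every attribute, so {Region, TowerID} is a candidate key.
These are minimal and exhaustive — every other superkey contains one of them.

{Carrier}, {IMEI, PlanID}, {IMEI, Region}, {PlanID, TowerID}, {Region, TowerID}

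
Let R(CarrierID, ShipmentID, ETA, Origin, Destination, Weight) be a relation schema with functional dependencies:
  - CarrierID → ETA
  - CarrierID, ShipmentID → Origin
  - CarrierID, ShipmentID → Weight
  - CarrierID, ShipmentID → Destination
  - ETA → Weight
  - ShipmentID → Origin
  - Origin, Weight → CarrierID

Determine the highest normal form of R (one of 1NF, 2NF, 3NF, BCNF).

1NF

Candidate keys: {CarrierID, ShipmentID}, {ETA, ShipmentID}, {ShipmentID, Weight}. Prime attributes: {CarrierID, ETA, ShipmentID, Weight}.
CarrierID → ETA breaks BCNF: {CarrierID}⁺ = {CarrierID, ETA, Weight}, so {CarrierID} is not a superkey.
ShipmentID → Origin determines the non-prime attribute {Origin} from a non-superkey — 3NF is violated.
The proper key subset {ShipmentID} of {CarrierID, ShipmentID} determines non-prime {Origin}, so the relation is not even in 2NF.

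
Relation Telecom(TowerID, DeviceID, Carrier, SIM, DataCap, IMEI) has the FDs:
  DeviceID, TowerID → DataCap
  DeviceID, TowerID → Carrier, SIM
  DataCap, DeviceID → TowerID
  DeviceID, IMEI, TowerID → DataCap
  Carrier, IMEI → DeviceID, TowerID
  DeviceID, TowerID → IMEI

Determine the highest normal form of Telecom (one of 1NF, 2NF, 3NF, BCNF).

BCNF

Candidate keys: {Carrier, IMEI}, {DataCap, DeviceID}, {DeviceID, TowerID}. Prime attributes: {Carrier, DataCap, DeviceID, IMEI, TowerID}.
Each dependency's left side is a superkey — BCNF holds.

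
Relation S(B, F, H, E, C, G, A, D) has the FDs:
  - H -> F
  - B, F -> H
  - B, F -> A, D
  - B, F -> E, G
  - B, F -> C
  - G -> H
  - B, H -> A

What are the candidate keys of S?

No FD produces {B}, so it must be in every candidate key.
Closure of {B, F} is {A, B, C, D, E, F, G, H}, the whole schema; {B, F} is a candidate key.
Closure of {B, G} is {A, B, C, D, E, F, G, H}, the whole schema; {B, G} is a candidate key.
Closure of {B, H} is {A, B, C, D, E, F, G, H}, the whole schema; {B, H} is a candidate key.
These are minimal and exhaustive — every other superkey contains one of them.

{B, F}, {B, G}, {B, H}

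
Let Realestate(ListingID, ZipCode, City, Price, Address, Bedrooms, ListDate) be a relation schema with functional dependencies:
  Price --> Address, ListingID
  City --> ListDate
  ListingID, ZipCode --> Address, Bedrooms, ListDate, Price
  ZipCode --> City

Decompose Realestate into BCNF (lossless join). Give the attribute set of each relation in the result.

{Address, ListingID, Price}; {Bedrooms, Price, ZipCode}; {City, ListDate}; {City, ZipCode}

Candidate keys of the original relation: {ListingID, ZipCode}, {Price, ZipCode}.
In {Address, Bedrooms, City, ListDate, ListingID, Price, ZipCode}, {Price} is not a superkey ({Price}⁺ restricted to this set is {Address, ListingID, Price}), so split on Price --> Address, ListingID into {Address, ListingID, Price} and {Bedrooms, City, ListDate, Price, ZipCode}.
{Address, ListingID, Price} is in BCNF.
In {Bedrooms, City, ListDate, Price, ZipCode}, {City} is not a superkey ({City}⁺ restricted to this set is {City, ListDate}), so split on City --> ListDate into {City, ListDate} and {Bedrooms, City, Price, ZipCode}.
{City, ListDate} is in BCNF.
In {Bedrooms, City, Price, ZipCode}, {ZipCode} is not a superkey ({ZipCode}⁺ restricted to this set is {City, ZipCode}), so split on ZipCode --> City into {City, ZipCode} and {Bedrooms, Price, ZipCode}.
{City, ZipCode} is in BCNF.
{Bedrooms, Price, ZipCode} is in BCNF.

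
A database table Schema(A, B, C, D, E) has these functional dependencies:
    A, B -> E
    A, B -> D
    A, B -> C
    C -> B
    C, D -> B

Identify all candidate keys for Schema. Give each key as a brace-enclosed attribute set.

No FD produces {A}, so it must be in every candidate key.
{A, B}⁺ = {A, B, C, D, E}, which is every attribute, so {A, B} is a candidate key.
{A, C}⁺ = {A, B, C, D, E}, which is every attribute, so {A, C} is a candidate key.
No proper subset of any of these is a key, and no other minimal superkey exists.

{A, B}, {A, C}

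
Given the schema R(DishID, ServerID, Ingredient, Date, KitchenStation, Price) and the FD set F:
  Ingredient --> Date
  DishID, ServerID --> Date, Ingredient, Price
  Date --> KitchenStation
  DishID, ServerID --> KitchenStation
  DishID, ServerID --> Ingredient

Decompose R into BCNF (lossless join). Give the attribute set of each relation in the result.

Candidate key of the original relation: {DishID, ServerID}.
{Date, DishID, Ingredient, KitchenStation, Price, ServerID}: {Ingredient} determines {Date, Ingredient, KitchenStation} here but is not a superkey — split on Ingredient --> Date, KitchenStation, giving {Date, Ingredient, KitchenStation} and {DishID, Ingredient, Price, ServerID}.
{Date, Ingredient, KitchenStation}: {Date} determines {Date, KitchenStation} here but is not a superkey — split on Date --> KitchenStation, giving {Date, KitchenStation} and {Date, Ingredient}.
{Date, KitchenStation} has no BCNF violation.
{Date, Ingredient} has no BCNF violation.
{DishID, Ingredient, Price, ServerID} has no BCNF violation.

{Date, Ingredient}; {Date, KitchenStation}; {DishID, Ingredient, Price, ServerID}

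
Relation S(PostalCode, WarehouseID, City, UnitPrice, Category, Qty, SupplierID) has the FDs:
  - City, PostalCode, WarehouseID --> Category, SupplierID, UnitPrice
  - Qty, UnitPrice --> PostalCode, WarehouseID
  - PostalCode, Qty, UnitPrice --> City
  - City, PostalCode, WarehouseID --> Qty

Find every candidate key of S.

{City, PostalCode, WarehouseID}, {Qty, UnitPrice}

Closure of {Qty, UnitPrice} is {Category, City, PostalCode, Qty, SupplierID, UnitPrice, WarehouseID}, the whole schema; {Qty, UnitPrice} is a candidate key.
Closure of {City, PostalCode, WarehouseID} is {Category, City, PostalCode, Qty, SupplierID, UnitPrice, WarehouseID}, the whole schema; {City, PostalCode, WarehouseID} is a candidate key.
No proper subset of any of these is a key, and no other minimal superkey exists.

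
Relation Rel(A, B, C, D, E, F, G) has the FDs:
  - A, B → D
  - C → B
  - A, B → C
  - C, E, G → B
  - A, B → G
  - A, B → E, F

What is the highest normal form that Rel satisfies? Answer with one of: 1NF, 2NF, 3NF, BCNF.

Candidate keys: {A, B}, {A, C}. Prime attributes: {A, B, C}.
C → B breaks BCNF: {C}⁺ = {B, C}, so {C} is not a superkey.
Since {B} ⊆ prime attributes and every other non-superkey FD also has a prime right side, the schema is in 3NF.

3NF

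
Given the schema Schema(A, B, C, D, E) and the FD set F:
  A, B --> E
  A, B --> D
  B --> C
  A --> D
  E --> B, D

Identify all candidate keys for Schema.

Attributes never on any right-hand side: {A} — every candidate key must contain it.
{A, B} is a candidate key since {A, B}⁺ = {A, B, C, D, E} covers every attribute.
{A, E} is a candidate key since {A, E}⁺ = {A, B, C, D, E} covers every attribute.
These are minimal and exhaustive — every other superkey contains one of them.

{A, B}, {A, E}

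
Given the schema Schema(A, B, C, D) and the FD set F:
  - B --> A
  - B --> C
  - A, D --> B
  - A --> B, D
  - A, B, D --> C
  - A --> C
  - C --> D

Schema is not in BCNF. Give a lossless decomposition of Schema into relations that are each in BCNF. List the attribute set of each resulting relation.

{A, B, C}; {C, D}

Candidate keys of the original relation: {A}, {B}.
In {A, B, C, D}, {C} is not a superkey ({C}⁺ restricted to this set is {C, D}), so split on C --> D into {C, D} and {A, B, C}.
{C, D} has no BCNF violation.
{A, B, C} has no BCNF violation.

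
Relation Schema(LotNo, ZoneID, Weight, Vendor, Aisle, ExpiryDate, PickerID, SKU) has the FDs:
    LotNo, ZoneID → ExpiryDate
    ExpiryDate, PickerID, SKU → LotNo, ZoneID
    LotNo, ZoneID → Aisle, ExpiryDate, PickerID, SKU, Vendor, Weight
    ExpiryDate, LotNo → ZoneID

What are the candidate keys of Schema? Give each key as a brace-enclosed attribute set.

{ExpiryDate, LotNo}, {ExpiryDate, PickerID, SKU}, {LotNo, ZoneID}

{ExpiryDate, LotNo}⁺ = {Aisle, ExpiryDate, LotNo, PickerID, SKU, Vendor, Weight, ZoneID}, which is every attribute, so {ExpiryDate, LotNo} is a candidate key.
{LotNo, ZoneID}⁺ = {Aisle, ExpiryDate, LotNo, PickerID, SKU, Vendor, Weight, ZoneID}, which is every attribute, so {LotNo, ZoneID} is a candidate key.
{ExpiryDate, PickerID, SKU}⁺ = {Aisle, ExpiryDate, LotNo, PickerID, SKU, Vendor, Weight, ZoneID}, which is every attribute, so {ExpiryDate, PickerID, SKU} is a candidate key.
These are minimal and exhaustive — every other superkey contains one of them.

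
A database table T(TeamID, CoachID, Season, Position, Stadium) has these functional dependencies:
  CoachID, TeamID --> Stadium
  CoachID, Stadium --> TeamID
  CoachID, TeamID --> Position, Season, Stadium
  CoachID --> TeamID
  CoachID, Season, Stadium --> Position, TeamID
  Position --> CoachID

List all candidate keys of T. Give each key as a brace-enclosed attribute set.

{CoachID}, {Position}

{CoachID}⁺ = {CoachID, Position, Season, Stadium, TeamID}, which is every attribute, so {CoachID} is a candidate key.
{Position}⁺ = {CoachID, Position, Season, Stadium, TeamID}, which is every attribute, so {Position} is a candidate key.
No proper subset of any of these is a key, and no other minimal superkey exists.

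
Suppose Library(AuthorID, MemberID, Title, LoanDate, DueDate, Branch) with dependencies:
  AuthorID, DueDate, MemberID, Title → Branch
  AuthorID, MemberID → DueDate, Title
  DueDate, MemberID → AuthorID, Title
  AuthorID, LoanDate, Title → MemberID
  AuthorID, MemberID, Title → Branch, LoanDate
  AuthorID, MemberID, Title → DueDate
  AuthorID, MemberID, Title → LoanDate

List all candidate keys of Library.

{AuthorID, MemberID}⁺ = {AuthorID, Branch, DueDate, LoanDate, MemberID, Title} — all of the relation — so {AuthorID, MemberID} is a candidate key.
{DueDate, MemberID}⁺ = {AuthorID, Branch, DueDate, LoanDate, MemberID, Title} — all of the relation — so {DueDate, MemberID} is a candidate key.
{AuthorID, LoanDate, Title}⁺ = {AuthorID, Branch, DueDate, LoanDate, MemberID, Title} — all of the relation — so {AuthorID, LoanDate, Title} is a candidate key.
Any other superkey properly contains one of these, so there are no further candidate keys.

{AuthorID, LoanDate, Title}, {AuthorID, MemberID}, {DueDate, MemberID}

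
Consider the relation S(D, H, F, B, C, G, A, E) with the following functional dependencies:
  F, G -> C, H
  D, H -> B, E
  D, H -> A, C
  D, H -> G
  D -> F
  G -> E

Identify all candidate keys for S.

{D, G}, {D, H}

Attributes never on any right-hand side: {D} — every candidate key must contain it.
{D, G}⁺ = {A, B, C, D, E, F, G, H} — all of the relation — so {D, G} is a candidate key.
{D, H}⁺ = {A, B, C, D, E, F, G, H} — all of the relation — so {D, H} is a candidate key.
Any other superkey properly contains one of these, so there are no further candidate keys.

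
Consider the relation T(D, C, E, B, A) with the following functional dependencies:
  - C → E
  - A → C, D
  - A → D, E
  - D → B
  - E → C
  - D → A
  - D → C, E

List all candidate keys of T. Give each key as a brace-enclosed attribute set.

{A}⁺ = {A, B, C, D, E} — all of the relation — so {A} is a candidate key.
{D}⁺ = {A, B, C, D, E} — all of the relation — so {D} is a candidate key.
No proper subset of any of these is a key, and no other minimal superkey exists.

{A}, {D}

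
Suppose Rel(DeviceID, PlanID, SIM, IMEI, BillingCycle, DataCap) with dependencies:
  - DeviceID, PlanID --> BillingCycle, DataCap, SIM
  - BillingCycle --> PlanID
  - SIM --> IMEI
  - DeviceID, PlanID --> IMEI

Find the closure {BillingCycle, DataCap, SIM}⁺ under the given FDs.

{BillingCycle, DataCap, IMEI, PlanID, SIM}

Start with {BillingCycle, DataCap, SIM}.
BillingCycle --> PlanID applies; add {PlanID} → now {BillingCycle, DataCap, PlanID, SIM}.
SIM --> IMEI applies; add {IMEI} → now {BillingCycle, DataCap, IMEI, PlanID, SIM}.
No further FD applies.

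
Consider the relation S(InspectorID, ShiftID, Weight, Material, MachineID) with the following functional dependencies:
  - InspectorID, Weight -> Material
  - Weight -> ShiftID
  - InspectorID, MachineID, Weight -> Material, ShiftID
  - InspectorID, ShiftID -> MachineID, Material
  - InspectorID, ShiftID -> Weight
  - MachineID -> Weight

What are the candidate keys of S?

Attributes never on any right-hand side: {InspectorID} — every candidate key must contain it.
{InspectorID, MachineID}⁺ = {InspectorID, MachineID, Material, ShiftID, Weight} — all of the relation — so {InspectorID, MachineID} is a candidate key.
{InspectorID, ShiftID}⁺ = {InspectorID, MachineID, Material, ShiftID, Weight} — all of the relation — so {InspectorID, ShiftID} is a candidate key.
{InspectorID, Weight}⁺ = {InspectorID, MachineID, Material, ShiftID, Weight} — all of the relation — so {InspectorID, Weight} is a candidate key.
No proper subset of any of these is a key, and no other minimal superkey exists.

{InspectorID, MachineID}, {InspectorID, ShiftID}, {InspectorID, Weight}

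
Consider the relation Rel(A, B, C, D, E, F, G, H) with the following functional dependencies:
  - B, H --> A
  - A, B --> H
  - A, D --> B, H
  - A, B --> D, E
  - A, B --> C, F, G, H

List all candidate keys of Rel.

{A, B}⁺ = {A, B, C, D, E, F, G, H} — all of the relation — so {A, B} is a candidate key.
{A, D}⁺ = {A, B, C, D, E, F, G, H} — all of the relation — so {A, D} is a candidate key.
{B, H}⁺ = {A, B, C, D, E, F, G, H} — all of the relation — so {B, H} is a candidate key.
No proper subset of any of these is a key, and no other minimal superkey exists.

{A, B}, {A, D}, {B, H}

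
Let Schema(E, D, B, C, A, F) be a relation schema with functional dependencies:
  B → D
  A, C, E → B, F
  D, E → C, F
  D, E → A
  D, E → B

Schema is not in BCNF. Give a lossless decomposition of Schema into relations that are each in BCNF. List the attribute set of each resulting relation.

{A, B, C, E, F}; {B, D}

Candidate keys of the original relation: {A, C, E}, {B, E}, {D, E}.
{A, B, C, D, E, F}: {B} determines {B, D} here but is not a superkey — split on B → D, giving {B, D} and {A, B, C, E, F}.
{B, D}: every determinant is a superkey — BCNF.
{A, B, C, E, F}: every determinant is a superkey — BCNF.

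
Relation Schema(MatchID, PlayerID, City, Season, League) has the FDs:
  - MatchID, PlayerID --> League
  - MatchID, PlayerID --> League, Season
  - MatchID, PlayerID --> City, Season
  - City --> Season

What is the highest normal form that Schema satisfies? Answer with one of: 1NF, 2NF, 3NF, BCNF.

2NF

Candidate key: {MatchID, PlayerID}. Prime attributes: {MatchID, PlayerID}.
City --> Season breaks BCNF: {City}⁺ = {City, Season}, so {City} is not a superkey.
City --> Season determines the non-prime attribute {Season} from a non-superkey — 3NF is violated.
No non-prime attribute depends on a proper subset of any candidate key, so 2NF holds.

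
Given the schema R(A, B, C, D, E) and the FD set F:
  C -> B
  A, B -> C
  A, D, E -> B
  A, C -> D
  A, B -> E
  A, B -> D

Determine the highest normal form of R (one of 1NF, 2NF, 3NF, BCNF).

3NF

Candidate keys: {A, B}, {A, C}, {A, D, E}. Prime attributes: {A, B, C, D, E}.
For C -> B we have {C}⁺ = {B, C}; {C} is not a superkey, so BCNF fails.
Since {B} ⊆ prime attributes and every other non-superkey FD also has a prime right side, the schema is in 3NF.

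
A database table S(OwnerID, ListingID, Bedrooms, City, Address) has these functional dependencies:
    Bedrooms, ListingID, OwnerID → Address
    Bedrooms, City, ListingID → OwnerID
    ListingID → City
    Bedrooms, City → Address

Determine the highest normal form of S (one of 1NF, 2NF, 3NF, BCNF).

Candidate key: {Bedrooms, ListingID}. Prime attributes: {Bedrooms, ListingID}.
ListingID → City: {ListingID}⁺ = {City, ListingID}, which is not all of the attributes, so the left side is not a superkey — BCNF is violated.
ListingID → City has non-prime {City} on the right and a non-superkey on the left, so 3NF fails.
Since {ListingID} ⊂ {Bedrooms, ListingID} and {ListingID}⁺ ⊇ {City} with {City} non-prime, there is a partial dependency; 2NF fails.

1NF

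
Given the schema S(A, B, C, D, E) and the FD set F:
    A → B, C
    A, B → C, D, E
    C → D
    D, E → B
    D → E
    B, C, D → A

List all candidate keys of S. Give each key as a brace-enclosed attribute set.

{A}⁺ = {A, B, C, D, E} — all of the relation — so {A} is a candidate key.
{C}⁺ = {A, B, C, D, E} — all of the relation — so {C} is a candidate key.
Any other superkey properly contains one of these, so there are no further candidate keys.

{A}, {C}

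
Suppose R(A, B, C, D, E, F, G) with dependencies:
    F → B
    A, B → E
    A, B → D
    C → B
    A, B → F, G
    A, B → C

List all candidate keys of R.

Attributes never on any right-hand side: {A} — every candidate key must contain it.
{A, B}⁺ = {A, B, C, D, E, F, G}, which is every attribute, so {A, B} is a candidate key.
{A, C}⁺ = {A, B, C, D, E, F, G}, which is every attribute, so {A, C} is a candidate key.
{A, F}⁺ = {A, B, C, D, E, F, G}, which is every attribute, so {A, F} is a candidate key.
No proper subset of any of these is a key, and no other minimal superkey exists.

{A, B}, {A, C}, {A, F}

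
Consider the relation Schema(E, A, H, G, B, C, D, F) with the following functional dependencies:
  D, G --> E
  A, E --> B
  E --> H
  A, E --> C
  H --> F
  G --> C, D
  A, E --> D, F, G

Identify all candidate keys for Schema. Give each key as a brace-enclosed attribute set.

{A, E}, {A, G}

Attributes never on any right-hand side: {A} — every candidate key must contain it.
{A, E} is a candidate key since {A, E}⁺ = {A, B, C, D, E, F, G, H} covers every attribute.
{A, G} is a candidate key since {A, G}⁺ = {A, B, C, D, E, F, G, H} covers every attribute.
These are minimal and exhaustive — every other superkey contains one of them.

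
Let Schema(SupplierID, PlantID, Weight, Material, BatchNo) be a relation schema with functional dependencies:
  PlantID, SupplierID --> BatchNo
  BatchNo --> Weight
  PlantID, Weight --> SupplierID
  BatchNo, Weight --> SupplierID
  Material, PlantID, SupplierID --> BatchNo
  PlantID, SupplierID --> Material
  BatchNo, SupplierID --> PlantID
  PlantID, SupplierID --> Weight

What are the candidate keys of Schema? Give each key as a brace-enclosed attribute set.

{BatchNo}⁺ = {BatchNo, Material, PlantID, SupplierID, Weight}, which is every attribute, so {BatchNo} is a candidate key.
{PlantID, SupplierID}⁺ = {BatchNo, Material, PlantID, SupplierID, Weight}, which is every attribute, so {PlantID, SupplierID} is a candidate key.
{PlantID, Weight}⁺ = {BatchNo, Material, PlantID, SupplierID, Weight}, which is every attribute, so {PlantID, Weight} is a candidate key.
These are minimal and exhaustive — every other superkey contains one of them.

{BatchNo}, {PlantID, SupplierID}, {PlantID, Weight}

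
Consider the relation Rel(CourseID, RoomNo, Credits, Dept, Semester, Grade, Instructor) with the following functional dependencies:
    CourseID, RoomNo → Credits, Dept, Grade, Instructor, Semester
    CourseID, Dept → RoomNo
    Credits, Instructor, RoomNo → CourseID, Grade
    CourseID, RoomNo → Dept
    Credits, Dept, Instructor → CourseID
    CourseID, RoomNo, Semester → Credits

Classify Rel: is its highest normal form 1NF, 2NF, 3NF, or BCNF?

BCNF

Candidate keys: {CourseID, Dept}, {CourseID, RoomNo}, {Credits, Dept, Instructor}, {Credits, Instructor, RoomNo}. Prime attributes: {CourseID, Credits, Dept, Instructor, RoomNo}.
The left-hand side of every FD is a superkey, so BCNF is satisfied.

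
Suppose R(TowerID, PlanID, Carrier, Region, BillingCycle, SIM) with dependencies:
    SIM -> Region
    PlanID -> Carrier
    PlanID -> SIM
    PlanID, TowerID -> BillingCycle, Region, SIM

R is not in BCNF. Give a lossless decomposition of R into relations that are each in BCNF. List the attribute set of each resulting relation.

Candidate key of the original relation: {PlanID, TowerID}.
In {BillingCycle, Carrier, PlanID, Region, SIM, TowerID}, {SIM} is not a superkey ({SIM}⁺ restricted to this set is {Region, SIM}), so split on SIM -> Region into {Region, SIM} and {BillingCycle, Carrier, PlanID, SIM, TowerID}.
{Region, SIM} has no BCNF violation.
In {BillingCycle, Carrier, PlanID, SIM, TowerID}, {PlanID} is not a superkey ({PlanID}⁺ restricted to this set is {Carrier, PlanID, SIM}), so split on PlanID -> Carrier, SIM into {Carrier, PlanID, SIM} and {BillingCycle, PlanID, TowerID}.
{Carrier, PlanID, SIM} has no BCNF violation.
{BillingCycle, PlanID, TowerID} has no BCNF violation.

{BillingCycle, PlanID, TowerID}; {Carrier, PlanID, SIM}; {Region, SIM}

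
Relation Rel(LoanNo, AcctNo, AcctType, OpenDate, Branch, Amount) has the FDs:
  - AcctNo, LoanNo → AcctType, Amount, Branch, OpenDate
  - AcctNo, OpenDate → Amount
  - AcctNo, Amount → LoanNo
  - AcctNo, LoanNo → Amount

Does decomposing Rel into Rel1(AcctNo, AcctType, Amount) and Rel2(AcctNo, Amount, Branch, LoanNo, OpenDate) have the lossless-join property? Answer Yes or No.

Rel1 ∩ Rel2 = {AcctNo, Amount}; its closure under F is {AcctNo, AcctType, Amount, Branch, LoanNo, OpenDate}.
This includes all of Rel1, so the common attributes are a superkey of Rel1 — the join is lossless.

Yes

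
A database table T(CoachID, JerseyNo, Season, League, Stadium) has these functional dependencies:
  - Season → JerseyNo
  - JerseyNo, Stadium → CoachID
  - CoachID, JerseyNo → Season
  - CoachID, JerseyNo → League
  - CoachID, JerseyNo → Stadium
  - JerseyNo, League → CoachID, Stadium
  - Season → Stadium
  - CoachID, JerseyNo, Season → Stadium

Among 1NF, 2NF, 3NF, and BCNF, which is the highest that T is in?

BCNF

Candidate keys: {CoachID, JerseyNo}, {JerseyNo, League}, {JerseyNo, Stadium}, {Season}. Prime attributes: {CoachID, JerseyNo, League, Season, Stadium}.
The left-hand side of every FD is a superkey, so BCNF is satisfied.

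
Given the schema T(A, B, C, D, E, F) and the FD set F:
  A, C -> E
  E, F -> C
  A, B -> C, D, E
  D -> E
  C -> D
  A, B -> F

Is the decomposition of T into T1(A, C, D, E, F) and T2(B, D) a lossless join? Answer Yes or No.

No

The shared attributes are {D} and {D}⁺ = {D, E}.
The closure covers neither T1 nor T2 entirely; the join is not lossless.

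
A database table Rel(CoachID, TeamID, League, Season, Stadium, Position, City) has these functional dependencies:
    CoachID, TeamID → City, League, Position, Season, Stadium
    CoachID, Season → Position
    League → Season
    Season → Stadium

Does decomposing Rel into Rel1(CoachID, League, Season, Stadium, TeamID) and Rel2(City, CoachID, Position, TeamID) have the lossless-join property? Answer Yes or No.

The shared attributes are {CoachID, TeamID} and {CoachID, TeamID}⁺ = {City, CoachID, League, Position, Season, Stadium, TeamID}.
Rel1 is contained in that closure, so Rel1 ∩ Rel2 → Rel1 holds and the join is lossless.

Yes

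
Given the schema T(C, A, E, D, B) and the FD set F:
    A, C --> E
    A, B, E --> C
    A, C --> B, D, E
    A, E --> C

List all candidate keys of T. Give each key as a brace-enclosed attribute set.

No FD produces {A}, so it must be in every candidate key.
Closure of {A, C} is {A, B, C, D, E}, the whole schema; {A, C} is a candidate key.
Closure of {A, E} is {A, B, C, D, E}, the whole schema; {A, E} is a candidate key.
Any other superkey properly contains one of these, so there are no further candidate keys.

{A, C}, {A, E}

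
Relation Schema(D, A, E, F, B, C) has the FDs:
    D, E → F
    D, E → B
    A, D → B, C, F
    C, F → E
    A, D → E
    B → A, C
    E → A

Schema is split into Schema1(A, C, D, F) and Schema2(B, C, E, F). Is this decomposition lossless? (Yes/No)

No

The shared attributes are {C, F} and {C, F}⁺ = {A, C, E, F}.
Neither Schema1 nor Schema2 is contained in that closure, so the decomposition is lossy.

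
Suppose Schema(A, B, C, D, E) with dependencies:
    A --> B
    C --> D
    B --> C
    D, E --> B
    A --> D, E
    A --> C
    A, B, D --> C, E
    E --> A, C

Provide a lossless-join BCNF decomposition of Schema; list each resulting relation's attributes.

{A, B, E}; {B, C}; {C, D}

Candidate keys of the original relation: {A}, {E}.
Within {A, B, C, D, E}: {C}⁺ ∩ {A, B, C, D, E} = {C, D}, not the whole set, so C --> D violates BCNF; decompose into {C, D} and {A, B, C, E}.
{C, D} has no BCNF violation.
Within {A, B, C, E}: {B}⁺ ∩ {A, B, C, E} = {B, C}, not the whole set, so B --> C violates BCNF; decompose into {B, C} and {A, B, E}.
{B, C} has no BCNF violation.
{A, B, E} has no BCNF violation.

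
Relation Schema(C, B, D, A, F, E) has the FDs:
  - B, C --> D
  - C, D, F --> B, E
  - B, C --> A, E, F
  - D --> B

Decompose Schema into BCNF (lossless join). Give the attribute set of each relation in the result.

Candidate keys of the original relation: {B, C}, {C, D}.
{A, B, C, D, E, F}: {D} determines {B, D} here but is not a superkey — split on D --> B, giving {B, D} and {A, C, D, E, F}.
{B, D}: every determinant is a superkey — BCNF.
{A, C, D, E, F}: every determinant is a superkey — BCNF.

{A, C, D, E, F}; {B, D}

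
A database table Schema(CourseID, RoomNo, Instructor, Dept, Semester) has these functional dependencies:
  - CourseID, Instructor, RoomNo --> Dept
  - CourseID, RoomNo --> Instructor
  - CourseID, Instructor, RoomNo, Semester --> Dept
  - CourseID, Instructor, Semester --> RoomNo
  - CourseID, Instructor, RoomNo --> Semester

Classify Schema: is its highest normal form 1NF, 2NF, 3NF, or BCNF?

Candidate keys: {CourseID, Instructor, Semester}, {CourseID, RoomNo}. Prime attributes: {CourseID, Instructor, RoomNo, Semester}.
Every FD has a superkey on the left, so the relation is in BCNF.

BCNF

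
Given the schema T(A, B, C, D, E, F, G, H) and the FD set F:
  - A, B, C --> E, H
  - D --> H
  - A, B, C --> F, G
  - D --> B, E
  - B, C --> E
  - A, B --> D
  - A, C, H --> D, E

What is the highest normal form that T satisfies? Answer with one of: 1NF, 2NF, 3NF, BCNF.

1NF

Candidate keys: {A, B, C}, {A, C, D}, {A, C, H}. Prime attributes: {A, B, C, D, H}.
For D --> H we have {D}⁺ = {B, D, E, H}; {D} is not a superkey, so BCNF fails.
D --> B, E determines the non-prime attribute {E} from a non-superkey — 3NF is violated.
{A, B} is a proper subset of the key {A, B, C}, and {A, B}⁺ contains the non-prime attribute {E} — a partial dependency, so 2NF is violated.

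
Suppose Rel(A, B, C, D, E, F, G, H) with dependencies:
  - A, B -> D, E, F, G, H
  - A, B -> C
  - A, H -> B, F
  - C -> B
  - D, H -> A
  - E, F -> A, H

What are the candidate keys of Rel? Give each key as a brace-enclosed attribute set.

{A, B}⁺ = {A, B, C, D, E, F, G, H} — all of the relation — so {A, B} is a candidate key.
{A, C}⁺ = {A, B, C, D, E, F, G, H} — all of the relation — so {A, C} is a candidate key.
{A, H}⁺ = {A, B, C, D, E, F, G, H} — all of the relation — so {A, H} is a candidate key.
{D, H}⁺ = {A, B, C, D, E, F, G, H} — all of the relation — so {D, H} is a candidate key.
{E, F}⁺ = {A, B, C, D, E, F, G, H} — all of the relation — so {E, F} is a candidate key.
Any other superkey properly contains one of these, so there are no further candidate keys.

{A, B}, {A, C}, {A, H}, {D, H}, {E, F}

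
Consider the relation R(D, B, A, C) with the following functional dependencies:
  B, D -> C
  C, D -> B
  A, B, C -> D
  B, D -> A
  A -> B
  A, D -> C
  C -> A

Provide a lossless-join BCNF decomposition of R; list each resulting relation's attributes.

Candidate keys of the original relation: {A, D}, {B, D}, {C}.
{A, B, C, D}: {A} determines {A, B} here but is not a superkey — split on A -> B, giving {A, B} and {A, C, D}.
{A, B} has no BCNF violation.
{A, C, D} has no BCNF violation.

{A, B}; {A, C, D}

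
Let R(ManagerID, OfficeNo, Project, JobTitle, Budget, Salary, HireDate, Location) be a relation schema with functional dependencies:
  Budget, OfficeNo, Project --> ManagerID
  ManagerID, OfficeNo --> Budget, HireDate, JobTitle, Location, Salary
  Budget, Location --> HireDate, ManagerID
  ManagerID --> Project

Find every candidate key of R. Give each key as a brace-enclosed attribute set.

{Budget, Location, OfficeNo}, {Budget, OfficeNo, Project}, {ManagerID, OfficeNo}

Attributes never on any right-hand side: {OfficeNo} — every candidate key must contain it.
Closure of {ManagerID, OfficeNo} is {Budget, HireDate, JobTitle, Location, ManagerID, OfficeNo, Project, Salary}, the whole schema; {ManagerID, OfficeNo} is a candidate key.
Closure of {Budget, Location, OfficeNo} is {Budget, HireDate, JobTitle, Location, ManagerID, OfficeNo, Project, Salary}, the whole schema; {Budget, Location, OfficeNo} is a candidate key.
Closure of {Budget, OfficeNo, Project} is {Budget, HireDate, JobTitle, Location, ManagerID, OfficeNo, Project, Salary}, the whole schema; {Budget, OfficeNo, Project} is a candidate key.
No proper subset of any of these is a key, and no other minimal superkey exists.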